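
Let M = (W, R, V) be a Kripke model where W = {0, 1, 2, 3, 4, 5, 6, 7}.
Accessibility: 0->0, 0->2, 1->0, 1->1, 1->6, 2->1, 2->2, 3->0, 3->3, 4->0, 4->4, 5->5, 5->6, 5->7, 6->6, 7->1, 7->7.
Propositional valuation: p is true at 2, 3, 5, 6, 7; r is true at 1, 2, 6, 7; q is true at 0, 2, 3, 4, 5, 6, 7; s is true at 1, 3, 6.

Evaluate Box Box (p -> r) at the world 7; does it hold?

Yes

At 7: Box Box (p -> r) requires Box (p -> r) at every successor {1, 7}.
    At 1: Box (p -> r) requires p -> r at every successor {0, 1, 6}.
      At 0: p -> r is true.
      At 1: p -> r is true.
      At 6: p -> r is true.
    So Box (p -> r) is true at 1.
    At 7: Box (p -> r) requires p -> r at every successor {1, 7}.
      At 1: p -> r is true.
      At 7: p -> r is true.
    So Box (p -> r) is true at 7.
So Box Box (p -> r) is true at 7.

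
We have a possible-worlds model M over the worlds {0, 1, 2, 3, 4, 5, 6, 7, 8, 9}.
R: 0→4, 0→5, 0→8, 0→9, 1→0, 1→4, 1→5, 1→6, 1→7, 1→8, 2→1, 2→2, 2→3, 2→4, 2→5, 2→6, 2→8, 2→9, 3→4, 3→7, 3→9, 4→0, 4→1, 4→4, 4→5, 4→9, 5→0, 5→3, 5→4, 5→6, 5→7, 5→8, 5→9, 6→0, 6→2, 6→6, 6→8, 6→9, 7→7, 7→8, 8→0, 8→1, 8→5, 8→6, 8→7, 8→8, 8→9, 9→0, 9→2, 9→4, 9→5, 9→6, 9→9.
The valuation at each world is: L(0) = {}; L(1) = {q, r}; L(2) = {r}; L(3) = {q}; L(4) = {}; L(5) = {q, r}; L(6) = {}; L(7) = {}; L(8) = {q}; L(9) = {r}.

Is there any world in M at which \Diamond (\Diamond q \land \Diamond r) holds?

Yes

Let φ = \Diamond (\Diamond q \land \Diamond r). Evaluate φ at each world:
  0 (successors {4, 5, 8, 9}): φ is true.
  1 (successors {0, 4, 5, 6, 7, 8}): φ is true.
  2 (successors {1, 2, 3, 4, 5, 6, 8, 9}): φ is true.
  3 (successors {4, 7, 9}): φ is true.
  4 (successors {0, 1, 4, 5, 9}): φ is true.
  5 (successors {0, 3, 4, 6, 7, 8, 9}): φ is true.
  6 (successors {0, 2, 6, 8, 9}): φ is true.
  7 (successors {7, 8}): φ is true.
  8 (successors {0, 1, 5, 6, 7, 8, 9}): φ is true.
  9 (successors {0, 2, 4, 5, 6, 9}): φ is true.
Detail at 0 (witness):
  At 0: \Diamond (\Diamond q \land \Diamond r) requires \Diamond q \land \Diamond r at some successor in {4, 5, 8, 9}.
    \Diamond q \land \Diamond r holds at 4, so \Diamond (\Diamond q \land \Diamond r) is true at 0.
      At 4: \Diamond q is true, \Diamond r is true, so \Diamond q \land \Diamond r is true.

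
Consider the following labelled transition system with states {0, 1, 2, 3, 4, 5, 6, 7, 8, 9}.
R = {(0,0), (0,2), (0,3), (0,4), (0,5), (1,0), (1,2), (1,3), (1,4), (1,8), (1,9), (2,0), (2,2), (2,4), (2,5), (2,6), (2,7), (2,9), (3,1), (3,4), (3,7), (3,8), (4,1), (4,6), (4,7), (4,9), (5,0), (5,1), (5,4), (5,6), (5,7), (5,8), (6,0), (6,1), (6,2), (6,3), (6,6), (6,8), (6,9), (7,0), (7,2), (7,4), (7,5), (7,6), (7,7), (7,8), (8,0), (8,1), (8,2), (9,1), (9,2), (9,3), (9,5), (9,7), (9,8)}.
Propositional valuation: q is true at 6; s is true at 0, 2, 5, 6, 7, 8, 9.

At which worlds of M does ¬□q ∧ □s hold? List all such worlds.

Let φ = ¬□q ∧ □s. Evaluate φ at each world:
  0 (successors {0, 2, 3, 4, 5}): φ is false.
  1 (successors {0, 2, 3, 4, 8, 9}): φ is false.
  2 (successors {0, 2, 4, 5, 6, 7, 9}): φ is false.
  3 (successors {1, 4, 7, 8}): φ is false.
  4 (successors {1, 6, 7, 9}): φ is false.
  5 (successors {0, 1, 4, 6, 7, 8}): φ is false.
  6 (successors {0, 1, 2, 3, 6, 8, 9}): φ is false.
  7 (successors {0, 2, 4, 5, 6, 7, 8}): φ is false.
  8 (successors {0, 1, 2}): φ is false.
  9 (successors {1, 2, 3, 5, 7, 8}): φ is false.
For instance, at 0:
  At 0: ¬□q is true, □s is false, so ¬□q ∧ □s is false.
    At 0: □q is false, so ¬□q is true.
      At 0: □q requires q at every successor {0, 2, 3, 4, 5}.
        q fails at 0, so □q is false at 0.
    At 0: □s requires s at every successor {0, 2, 3, 4, 5}.
      s fails at 3, so □s is false at 0.
Satisfying worlds: none.

none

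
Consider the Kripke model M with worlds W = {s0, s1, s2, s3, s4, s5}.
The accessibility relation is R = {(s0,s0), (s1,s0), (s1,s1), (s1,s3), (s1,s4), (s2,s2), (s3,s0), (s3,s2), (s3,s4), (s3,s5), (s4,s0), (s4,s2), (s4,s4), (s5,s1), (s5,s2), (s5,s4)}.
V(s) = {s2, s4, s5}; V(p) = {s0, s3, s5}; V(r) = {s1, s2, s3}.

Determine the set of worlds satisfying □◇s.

Let φ = □◇s. Evaluate φ at each world:
  s0 (successors {s0}): φ is false.
  s1 (successors {s0, s1, s3, s4}): φ is false.
  s2 (successors {s2}): φ is true.
  s3 (successors {s0, s2, s4, s5}): φ is false.
  s4 (successors {s0, s2, s4}): φ is false.
  s5 (successors {s1, s2, s4}): φ is true.
For instance, at s3:
  At s3: □◇s requires ◇s at every successor {s0, s2, s4, s5}.
    ◇s fails at s0, so □◇s is false at s3.
      At s0: ◇s requires s at some successor in {s0}.
        At s0: s is false.
      So ◇s is false at s0.
Satisfying worlds: {s2, s5}

s2, s5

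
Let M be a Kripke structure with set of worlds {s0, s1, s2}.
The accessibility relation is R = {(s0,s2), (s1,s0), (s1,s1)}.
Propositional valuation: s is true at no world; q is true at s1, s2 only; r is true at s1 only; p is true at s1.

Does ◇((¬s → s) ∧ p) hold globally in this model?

No

Let φ = ◇((¬s → s) ∧ p). Evaluate φ at each world:
  s0 (successors {s2}): φ is false.
  s1 (successors {s0, s1}): φ is false.
  s2 (successors ∅): φ is false.
Detail at s0 (counterexample):
  At s0: ◇((¬s → s) ∧ p) requires (¬s → s) ∧ p at some successor in {s2}.
    At s2: (¬s → s) ∧ p is false.
  So ◇((¬s → s) ∧ p) is false at s0.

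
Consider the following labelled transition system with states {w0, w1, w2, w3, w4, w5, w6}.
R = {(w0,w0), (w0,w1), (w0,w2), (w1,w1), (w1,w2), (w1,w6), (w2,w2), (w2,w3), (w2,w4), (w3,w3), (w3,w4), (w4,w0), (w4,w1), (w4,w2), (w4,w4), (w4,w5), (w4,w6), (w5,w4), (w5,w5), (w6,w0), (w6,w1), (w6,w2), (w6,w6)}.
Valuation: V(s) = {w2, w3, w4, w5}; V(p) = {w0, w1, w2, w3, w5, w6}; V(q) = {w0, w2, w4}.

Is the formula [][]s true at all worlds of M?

Let φ = [][]s. Evaluate φ at each world:
  w0 (successors {w0, w1, w2}): φ is false.
  w1 (successors {w1, w2, w6}): φ is false.
  w2 (successors {w2, w3, w4}): φ is false.
  w3 (successors {w3, w4}): φ is false.
  w4 (successors {w0, w1, w2, w4, w5, w6}): φ is false.
  w5 (successors {w4, w5}): φ is false.
  w6 (successors {w0, w1, w2, w6}): φ is false.
Detail at w0 (counterexample):
  At w0: [][]s requires []s at every successor {w0, w1, w2}.
    []s fails at w0, so [][]s is false at w0.
      At w0: []s requires s at every successor {w0, w1, w2}.
        s fails at w0, so []s is false at w0.

No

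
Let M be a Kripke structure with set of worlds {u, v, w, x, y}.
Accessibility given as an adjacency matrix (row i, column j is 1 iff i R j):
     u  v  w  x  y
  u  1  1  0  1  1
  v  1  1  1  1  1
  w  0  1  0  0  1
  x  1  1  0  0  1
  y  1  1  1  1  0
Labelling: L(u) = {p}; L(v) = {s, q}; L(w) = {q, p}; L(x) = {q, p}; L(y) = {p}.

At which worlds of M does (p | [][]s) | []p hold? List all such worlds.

u, w, x, y

Let φ = (p | [][]s) | []p. Evaluate φ at each world:
  u (successors {u, v, x, y}): φ is true.
  v (successors {u, v, w, x, y}): φ is false.
  w (successors {v, y}): φ is true.
  x (successors {u, v, y}): φ is true.
  y (successors {u, v, w, x}): φ is true.
For instance, at y:
  At y: p | [][]s is true, []p is false, so (p | [][]s) | []p is true.
    At y: p is true, [][]s is false, so p | [][]s is true.
      At y: [][]s requires []s at every successor {u, v, w, x}.
        []s fails at u, so [][]s is false at y.
    At y: []p requires p at every successor {u, v, w, x}.
      p fails at v, so []p is false at y.
Satisfying worlds: {u, w, x, y}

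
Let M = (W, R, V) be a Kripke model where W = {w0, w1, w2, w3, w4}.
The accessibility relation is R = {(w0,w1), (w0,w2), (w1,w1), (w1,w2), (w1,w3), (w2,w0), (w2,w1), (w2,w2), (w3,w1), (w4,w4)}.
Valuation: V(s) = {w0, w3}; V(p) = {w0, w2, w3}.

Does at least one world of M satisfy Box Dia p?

Yes

Recall that Box ψ holds at a world iff ψ holds at every accessible world, and Dia ψ holds iff ψ holds at some accessible world.
Let φ = Box Dia p. Evaluate φ at each world:
  w0 (successors {w1, w2}): φ is true.
  w1 (successors {w1, w2, w3}): φ is false.
  w2 (successors {w0, w1, w2}): φ is true.
  w3 (successors {w1}): φ is true.
  w4 (successors {w4}): φ is false.
Detail at w0 (witness):
  At w0: Box Dia p requires Dia p at every successor {w1, w2}.
      At w1: Dia p requires p at some successor in {w1, w2, w3}.
        p holds at w2, so Dia p is true at w1.
      At w2: Dia p requires p at some successor in {w0, w1, w2}.
        p holds at w0, so Dia p is true at w2.
  So Box Dia p is true at w0.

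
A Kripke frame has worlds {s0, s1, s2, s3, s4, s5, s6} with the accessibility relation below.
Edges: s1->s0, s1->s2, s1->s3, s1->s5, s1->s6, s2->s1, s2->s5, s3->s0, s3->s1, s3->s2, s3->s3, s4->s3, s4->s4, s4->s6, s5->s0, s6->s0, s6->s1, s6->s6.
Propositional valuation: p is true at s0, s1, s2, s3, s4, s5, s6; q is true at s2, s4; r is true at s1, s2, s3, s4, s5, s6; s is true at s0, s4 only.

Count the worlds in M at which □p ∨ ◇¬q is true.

7

Let φ = □p ∨ ◇¬q. Evaluate φ at each world:
  s0 (successors ∅): φ is true.
  s1 (successors {s0, s2, s3, s5, s6}): φ is true.
  s2 (successors {s1, s5}): φ is true.
  s3 (successors {s0, s1, s2, s3}): φ is true.
  s4 (successors {s3, s4, s6}): φ is true.
  s5 (successors {s0}): φ is true.
  s6 (successors {s0, s1, s6}): φ is true.
For instance, at s3:
  At s3: □p is true, ◇¬q is true, so □p ∨ ◇¬q is true.
    At s3: □p requires p at every successor {s0, s1, s2, s3}.
      At s0: p is true.
      At s1: p is true.
      At s2: p is true.
      At s3: p is true.
    So □p is true at s3.
    At s3: ◇¬q requires ¬q at some successor in {s0, s1, s2, s3}.
      ¬q holds at s0, so ◇¬q is true at s3.
Satisfying worlds: {s0, s1, s2, s3, s4, s5, s6}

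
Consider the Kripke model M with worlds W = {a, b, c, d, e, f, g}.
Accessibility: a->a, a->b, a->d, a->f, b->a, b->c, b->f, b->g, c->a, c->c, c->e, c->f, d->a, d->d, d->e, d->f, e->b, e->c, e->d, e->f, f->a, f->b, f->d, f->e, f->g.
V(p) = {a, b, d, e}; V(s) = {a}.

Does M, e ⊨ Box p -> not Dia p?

Yes

At e: Box p is false, not Dia p is false, so Box p -> not Dia p is true.
  At e: Box p requires p at every successor {b, c, d, f}.
    p fails at c, so Box p is false at e.
  At e: Dia p is true, so not Dia p is false.
    At e: Dia p requires p at some successor in {b, c, d, f}.
      p holds at b, so Dia p is true at e.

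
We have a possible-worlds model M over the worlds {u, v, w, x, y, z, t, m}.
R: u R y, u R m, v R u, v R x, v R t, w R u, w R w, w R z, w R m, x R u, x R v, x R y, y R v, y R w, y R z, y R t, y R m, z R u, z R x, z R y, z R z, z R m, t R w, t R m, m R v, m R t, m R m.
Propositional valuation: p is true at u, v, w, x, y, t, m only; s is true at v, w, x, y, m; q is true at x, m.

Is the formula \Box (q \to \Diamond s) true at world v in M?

At v: \Box (q \to \Diamond s) requires q \to \Diamond s at every successor {u, x, t}.
    At u: q is false, \Diamond s is true, so q \to \Diamond s is true.
      At u: \Diamond s requires s at some successor in {y, m}.
        s holds at y, so \Diamond s is true at u.
    At x: q is true, \Diamond s is true, so q \to \Diamond s is true.
      At x: \Diamond s requires s at some successor in {u, v, y}.
        s holds at v, so \Diamond s is true at x.
    At t: q is false, \Diamond s is true, so q \to \Diamond s is true.
      At t: \Diamond s requires s at some successor in {w, m}.
        s holds at w, so \Diamond s is true at t.
So \Box (q \to \Diamond s) is true at v.

Yes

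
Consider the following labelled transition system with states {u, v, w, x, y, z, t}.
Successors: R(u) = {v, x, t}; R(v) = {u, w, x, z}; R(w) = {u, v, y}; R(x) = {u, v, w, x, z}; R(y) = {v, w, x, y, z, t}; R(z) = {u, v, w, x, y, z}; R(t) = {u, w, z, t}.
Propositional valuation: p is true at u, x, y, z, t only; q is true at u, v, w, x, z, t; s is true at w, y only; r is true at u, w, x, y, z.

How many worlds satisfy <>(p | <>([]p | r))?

Let φ = <>(p | <>([]p | r)). Evaluate φ at each world:
  u (successors {v, x, t}): φ is true.
  v (successors {u, w, x, z}): φ is true.
  w (successors {u, v, y}): φ is true.
  x (successors {u, v, w, x, z}): φ is true.
  y (successors {v, w, x, y, z, t}): φ is true.
  z (successors {u, v, w, x, y, z}): φ is true.
  t (successors {u, w, z, t}): φ is true.
For instance, at w:
  At w: <>(p | <>([]p | r)) requires p | <>([]p | r) at some successor in {u, v, y}.
    p | <>([]p | r) holds at u, so <>(p | <>([]p | r)) is true at w.
      At u: p is true, <>([]p | r) is true, so p | <>([]p | r) is true.
Satisfying worlds: {u, v, w, x, y, z, t}

7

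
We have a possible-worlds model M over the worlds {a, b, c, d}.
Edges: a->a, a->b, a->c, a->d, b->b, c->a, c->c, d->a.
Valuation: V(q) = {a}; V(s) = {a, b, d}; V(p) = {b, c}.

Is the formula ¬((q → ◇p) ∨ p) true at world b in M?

No

Recall that ◇ψ holds at a world iff ψ holds at some accessible world.
At b: (q → ◇p) ∨ p is true, so ¬((q → ◇p) ∨ p) is false.
  At b: q → ◇p is true, p is true, so (q → ◇p) ∨ p is true.
    At b: q is false, ◇p is true, so q → ◇p is true.
      At b: ◇p requires p at some successor in {b}.
        p holds at b, so ◇p is true at b.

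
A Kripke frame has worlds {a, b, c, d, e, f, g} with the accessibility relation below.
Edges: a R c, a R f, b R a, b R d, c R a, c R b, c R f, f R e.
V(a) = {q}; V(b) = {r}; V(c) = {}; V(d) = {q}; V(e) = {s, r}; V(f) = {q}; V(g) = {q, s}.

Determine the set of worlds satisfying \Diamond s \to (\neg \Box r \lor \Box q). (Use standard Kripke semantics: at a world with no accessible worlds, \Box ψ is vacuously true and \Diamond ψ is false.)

Recall that \Box ψ holds at a world iff ψ holds at every accessible world, and \Diamond ψ holds iff ψ holds at some accessible world.
Let φ = \Diamond s \to (\neg \Box r \lor \Box q). Evaluate φ at each world:
  a (successors {c, f}): φ is true.
  b (successors {a, d}): φ is true.
  c (successors {a, b, f}): φ is true.
  d (successors ∅): φ is true.
  e (successors ∅): φ is true.
  f (successors {e}): φ is false.
  g (successors ∅): φ is true.
For instance, at f:
  At f: \Diamond s is true, \neg \Box r \lor \Box q is false, so \Diamond s \to (\neg \Box r \lor \Box q) is false.
    At f: \Diamond s requires s at some successor in {e}.
      s holds at e, so \Diamond s is true at f.
    At f: \neg \Box r is false, \Box q is false, so \neg \Box r \lor \Box q is false.
      At f: \Box r is true, so \neg \Box r is false.
      At f: \Box q requires q at every successor {e}.
        q fails at e, so \Box q is false at f.
Satisfying worlds: {a, b, c, d, e, g}

a, b, c, d, e, g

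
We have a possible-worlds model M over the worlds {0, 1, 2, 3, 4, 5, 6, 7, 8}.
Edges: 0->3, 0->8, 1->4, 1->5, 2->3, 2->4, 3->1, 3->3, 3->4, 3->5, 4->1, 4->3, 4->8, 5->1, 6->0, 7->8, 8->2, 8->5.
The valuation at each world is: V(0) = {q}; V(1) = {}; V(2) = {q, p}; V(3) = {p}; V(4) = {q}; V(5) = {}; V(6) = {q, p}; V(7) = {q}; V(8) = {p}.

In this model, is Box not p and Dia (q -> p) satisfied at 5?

Yes

At 5: Box not p is true, Dia (q -> p) is true, so Box not p and Dia (q -> p) is true.
  At 5: Box not p requires not p at every successor {1}.
    At 1: not p is true.
  So Box not p is true at 5.
  At 5: Dia (q -> p) requires q -> p at some successor in {1}.
    q -> p holds at 1, so Dia (q -> p) is true at 5.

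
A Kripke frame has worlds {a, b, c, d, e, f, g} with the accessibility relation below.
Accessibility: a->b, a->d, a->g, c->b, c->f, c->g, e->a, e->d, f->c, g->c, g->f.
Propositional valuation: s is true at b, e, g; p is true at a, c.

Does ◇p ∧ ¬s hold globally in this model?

No

Recall that ◇ψ holds at a world iff ψ holds at some accessible world.
Let φ = ◇p ∧ ¬s. Evaluate φ at each world:
  a (successors {b, d, g}): φ is false.
  b (successors ∅): φ is false.
  c (successors {b, f, g}): φ is false.
  d (successors ∅): φ is false.
  e (successors {a, d}): φ is false.
  f (successors {c}): φ is true.
  g (successors {c, f}): φ is false.
Detail at a (counterexample):
  At a: ◇p is false, ¬s is true, so ◇p ∧ ¬s is false.
    At a: ◇p requires p at some successor in {b, d, g}.
      At b: p is false.
      At d: p is false.
      At g: p is false.
    So ◇p is false at a.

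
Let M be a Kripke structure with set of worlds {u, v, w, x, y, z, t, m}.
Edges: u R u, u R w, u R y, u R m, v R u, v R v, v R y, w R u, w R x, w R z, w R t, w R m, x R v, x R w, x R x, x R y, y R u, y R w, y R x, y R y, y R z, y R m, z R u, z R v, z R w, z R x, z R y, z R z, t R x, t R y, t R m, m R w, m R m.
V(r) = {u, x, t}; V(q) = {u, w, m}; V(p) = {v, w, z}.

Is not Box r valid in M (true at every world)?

Yes

Let φ = not Box r. Evaluate φ at each world:
  u (successors {u, w, y, m}): φ is true.
  v (successors {u, v, y}): φ is true.
  w (successors {u, x, z, t, m}): φ is true.
  x (successors {v, w, x, y}): φ is true.
  y (successors {u, w, x, y, z, m}): φ is true.
  z (successors {u, v, w, x, y, z}): φ is true.
  t (successors {x, y, m}): φ is true.
  m (successors {w, m}): φ is true.
For instance, at t:
  At t: Box r is false, so not Box r is true.
    At t: Box r requires r at every successor {x, y, m}.
      r fails at y, so Box r is false at t.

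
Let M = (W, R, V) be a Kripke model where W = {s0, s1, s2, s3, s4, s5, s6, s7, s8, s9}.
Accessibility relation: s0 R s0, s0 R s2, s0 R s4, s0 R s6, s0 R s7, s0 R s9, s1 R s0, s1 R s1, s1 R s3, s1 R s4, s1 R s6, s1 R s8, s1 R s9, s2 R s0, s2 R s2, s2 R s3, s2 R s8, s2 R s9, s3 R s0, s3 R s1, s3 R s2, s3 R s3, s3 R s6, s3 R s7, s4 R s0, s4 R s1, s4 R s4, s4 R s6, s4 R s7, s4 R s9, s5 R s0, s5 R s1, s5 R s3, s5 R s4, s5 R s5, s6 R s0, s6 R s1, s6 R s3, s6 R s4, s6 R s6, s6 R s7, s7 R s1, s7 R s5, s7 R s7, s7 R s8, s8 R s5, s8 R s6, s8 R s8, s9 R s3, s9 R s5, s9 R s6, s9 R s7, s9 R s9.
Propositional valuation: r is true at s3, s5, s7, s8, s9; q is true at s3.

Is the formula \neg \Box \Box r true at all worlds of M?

Recall that \Box ψ holds at a world iff ψ holds at every accessible world, and \Diamond ψ holds iff ψ holds at some accessible world.
Let φ = \neg \Box \Box r. Evaluate φ at each world:
  s0 (successors {s0, s2, s4, s6, s7, s9}): φ is true.
  s1 (successors {s0, s1, s3, s4, s6, s8, s9}): φ is true.
  s2 (successors {s0, s2, s3, s8, s9}): φ is true.
  s3 (successors {s0, s1, s2, s3, s6, s7}): φ is true.
  s4 (successors {s0, s1, s4, s6, s7, s9}): φ is true.
  s5 (successors {s0, s1, s3, s4, s5}): φ is true.
  s6 (successors {s0, s1, s3, s4, s6, s7}): φ is true.
  s7 (successors {s1, s5, s7, s8}): φ is true.
  s8 (successors {s5, s6, s8}): φ is true.
  s9 (successors {s3, s5, s6, s7, s9}): φ is true.
For instance, at s7:
  At s7: \Box \Box r is false, so \neg \Box \Box r is true.
    At s7: \Box \Box r requires \Box r at every successor {s1, s5, s7, s8}.
      \Box r fails at s1, so \Box \Box r is false at s7.

Yes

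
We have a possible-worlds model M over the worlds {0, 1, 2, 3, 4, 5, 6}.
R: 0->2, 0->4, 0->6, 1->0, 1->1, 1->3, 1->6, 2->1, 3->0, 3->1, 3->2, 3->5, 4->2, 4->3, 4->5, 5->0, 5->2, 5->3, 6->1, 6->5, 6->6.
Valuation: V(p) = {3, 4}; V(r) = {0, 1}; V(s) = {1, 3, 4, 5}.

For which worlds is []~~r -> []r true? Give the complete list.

Let φ = []~~r -> []r. Evaluate φ at each world:
  0 (successors {2, 4, 6}): φ is true.
  1 (successors {0, 1, 3, 6}): φ is true.
  2 (successors {1}): φ is true.
  3 (successors {0, 1, 2, 5}): φ is true.
  4 (successors {2, 3, 5}): φ is true.
  5 (successors {0, 2, 3}): φ is true.
  6 (successors {1, 5, 6}): φ is true.
For instance, at 4:
  At 4: []~~r is false, []r is false, so []~~r -> []r is true.
    At 4: []~~r requires ~~r at every successor {2, 3, 5}.
      ~~r fails at 2, so []~~r is false at 4.
    At 4: []r requires r at every successor {2, 3, 5}.
      r fails at 2, so []r is false at 4.
Satisfying worlds: {0, 1, 2, 3, 4, 5, 6}

0, 1, 2, 3, 4, 5, 6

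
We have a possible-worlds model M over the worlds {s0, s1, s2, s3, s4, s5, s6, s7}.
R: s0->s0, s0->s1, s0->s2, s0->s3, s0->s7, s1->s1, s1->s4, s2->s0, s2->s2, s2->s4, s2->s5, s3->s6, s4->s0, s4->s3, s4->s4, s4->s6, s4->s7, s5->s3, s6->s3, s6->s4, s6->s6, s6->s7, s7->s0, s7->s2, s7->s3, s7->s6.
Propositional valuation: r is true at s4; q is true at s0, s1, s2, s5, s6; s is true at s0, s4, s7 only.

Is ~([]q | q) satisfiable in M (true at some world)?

Let φ = ~([]q | q). Evaluate φ at each world:
  s0 (successors {s0, s1, s2, s3, s7}): φ is false.
  s1 (successors {s1, s4}): φ is false.
  s2 (successors {s0, s2, s4, s5}): φ is false.
  s3 (successors {s6}): φ is false.
  s4 (successors {s0, s3, s4, s6, s7}): φ is true.
  s5 (successors {s3}): φ is false.
  s6 (successors {s3, s4, s6, s7}): φ is false.
  s7 (successors {s0, s2, s3, s6}): φ is true.
Detail at s4 (witness):
  At s4: []q | q is false, so ~([]q | q) is true.
    At s4: []q is false, q is false, so []q | q is false.
      At s4: []q requires q at every successor {s0, s3, s4, s6, s7}.
        q fails at s3, so []q is false at s4.

Yes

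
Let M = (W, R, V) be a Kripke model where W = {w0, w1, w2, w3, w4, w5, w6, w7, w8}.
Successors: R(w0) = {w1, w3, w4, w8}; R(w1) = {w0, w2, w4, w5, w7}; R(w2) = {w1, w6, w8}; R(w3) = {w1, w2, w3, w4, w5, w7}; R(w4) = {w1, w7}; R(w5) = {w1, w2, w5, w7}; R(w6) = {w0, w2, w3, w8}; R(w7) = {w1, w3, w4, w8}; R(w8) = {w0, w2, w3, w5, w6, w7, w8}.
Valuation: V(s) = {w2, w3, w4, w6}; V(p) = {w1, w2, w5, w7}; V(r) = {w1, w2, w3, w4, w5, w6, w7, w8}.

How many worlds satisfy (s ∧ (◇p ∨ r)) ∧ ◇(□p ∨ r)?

4

Let φ = (s ∧ (◇p ∨ r)) ∧ ◇(□p ∨ r). Evaluate φ at each world:
  w0 (successors {w1, w3, w4, w8}): φ is false.
  w1 (successors {w0, w2, w4, w5, w7}): φ is false.
  w2 (successors {w1, w6, w8}): φ is true.
  w3 (successors {w1, w2, w3, w4, w5, w7}): φ is true.
  w4 (successors {w1, w7}): φ is true.
  w5 (successors {w1, w2, w5, w7}): φ is false.
  w6 (successors {w0, w2, w3, w8}): φ is true.
  w7 (successors {w1, w3, w4, w8}): φ is false.
  w8 (successors {w0, w2, w3, w5, w6, w7, w8}): φ is false.
For instance, at w6:
  At w6: s ∧ (◇p ∨ r) is true, ◇(□p ∨ r) is true, so (s ∧ (◇p ∨ r)) ∧ ◇(□p ∨ r) is true.
    At w6: s is true, ◇p ∨ r is true, so s ∧ (◇p ∨ r) is true.
      At w6: ◇p is true, r is true, so ◇p ∨ r is true.
    At w6: ◇(□p ∨ r) requires □p ∨ r at some successor in {w0, w2, w3, w8}.
      □p ∨ r holds at w2, so ◇(□p ∨ r) is true at w6.
Satisfying worlds: {w2, w3, w4, w6}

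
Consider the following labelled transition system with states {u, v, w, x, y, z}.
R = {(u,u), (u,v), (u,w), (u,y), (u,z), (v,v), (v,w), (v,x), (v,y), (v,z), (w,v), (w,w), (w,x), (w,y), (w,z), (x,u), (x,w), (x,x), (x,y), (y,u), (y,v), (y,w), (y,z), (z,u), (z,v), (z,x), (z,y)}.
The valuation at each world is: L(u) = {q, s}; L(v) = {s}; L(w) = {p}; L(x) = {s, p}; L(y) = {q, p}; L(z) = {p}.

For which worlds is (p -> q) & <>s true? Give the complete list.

u, v, y

Recall that <>ψ holds at a world iff ψ holds at some accessible world.
Let φ = (p -> q) & <>s. Evaluate φ at each world:
  u (successors {u, v, w, y, z}): φ is true.
  v (successors {v, w, x, y, z}): φ is true.
  w (successors {v, w, x, y, z}): φ is false.
  x (successors {u, w, x, y}): φ is false.
  y (successors {u, v, w, z}): φ is true.
  z (successors {u, v, x, y}): φ is false.
For instance, at y:
  At y: p -> q is true, <>s is true, so (p -> q) & <>s is true.
    At y: <>s requires s at some successor in {u, v, w, z}.
      s holds at u, so <>s is true at y.
Satisfying worlds: {u, v, y}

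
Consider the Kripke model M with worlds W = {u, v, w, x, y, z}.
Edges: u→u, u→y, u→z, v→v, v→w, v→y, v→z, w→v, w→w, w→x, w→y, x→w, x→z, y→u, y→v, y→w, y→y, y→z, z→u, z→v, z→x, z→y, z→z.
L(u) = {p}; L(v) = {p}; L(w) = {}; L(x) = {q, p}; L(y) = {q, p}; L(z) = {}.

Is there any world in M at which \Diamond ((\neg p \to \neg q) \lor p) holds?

Yes

Recall that \Diamond ψ holds at a world iff ψ holds at some accessible world.
Let φ = \Diamond ((\neg p \to \neg q) \lor p). Evaluate φ at each world:
  u (successors {u, y, z}): φ is true.
  v (successors {v, w, y, z}): φ is true.
  w (successors {v, w, x, y}): φ is true.
  x (successors {w, z}): φ is true.
  y (successors {u, v, w, y, z}): φ is true.
  z (successors {u, v, x, y, z}): φ is true.
Detail at u (witness):
  At u: \Diamond ((\neg p \to \neg q) \lor p) requires (\neg p \to \neg q) \lor p at some successor in {u, y, z}.
    (\neg p \to \neg q) \lor p holds at u, so \Diamond ((\neg p \to \neg q) \lor p) is true at u.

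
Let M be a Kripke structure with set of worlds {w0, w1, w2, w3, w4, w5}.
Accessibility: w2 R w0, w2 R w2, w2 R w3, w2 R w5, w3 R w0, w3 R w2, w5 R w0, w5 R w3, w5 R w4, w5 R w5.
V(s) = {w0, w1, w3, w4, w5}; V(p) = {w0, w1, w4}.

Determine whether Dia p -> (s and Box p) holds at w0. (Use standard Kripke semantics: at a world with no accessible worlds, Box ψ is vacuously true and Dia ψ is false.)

At w0: Dia p is false, s and Box p is true, so Dia p -> (s and Box p) is true.
  At w0: no accessible worlds, so Dia p is false.
  At w0: s is true, Box p is true, so s and Box p is true.
    At w0: no accessible worlds, so Box p holds vacuously.

Yes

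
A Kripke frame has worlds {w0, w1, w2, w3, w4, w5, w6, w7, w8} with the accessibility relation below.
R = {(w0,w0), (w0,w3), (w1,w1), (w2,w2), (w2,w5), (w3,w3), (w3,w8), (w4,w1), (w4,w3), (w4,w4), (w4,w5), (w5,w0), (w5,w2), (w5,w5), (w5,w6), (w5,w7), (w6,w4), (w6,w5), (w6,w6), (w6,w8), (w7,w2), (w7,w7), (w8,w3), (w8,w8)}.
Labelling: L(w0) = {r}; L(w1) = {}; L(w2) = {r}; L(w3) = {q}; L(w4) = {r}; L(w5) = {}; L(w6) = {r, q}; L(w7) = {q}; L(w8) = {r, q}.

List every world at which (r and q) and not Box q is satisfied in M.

Let φ = (r and q) and not Box q. Evaluate φ at each world:
  w0 (successors {w0, w3}): φ is false.
  w1 (successors {w1}): φ is false.
  w2 (successors {w2, w5}): φ is false.
  w3 (successors {w3, w8}): φ is false.
  w4 (successors {w1, w3, w4, w5}): φ is false.
  w5 (successors {w0, w2, w5, w6, w7}): φ is false.
  w6 (successors {w4, w5, w6, w8}): φ is true.
  w7 (successors {w2, w7}): φ is false.
  w8 (successors {w3, w8}): φ is false.
For instance, at w1:
  At w1: r and q is false, not Box q is true, so (r and q) and not Box q is false.
    At w1: Box q is false, so not Box q is true.
      At w1: Box q requires q at every successor {w1}.
        q fails at w1, so Box q is false at w1.
Satisfying worlds: {w6}

w6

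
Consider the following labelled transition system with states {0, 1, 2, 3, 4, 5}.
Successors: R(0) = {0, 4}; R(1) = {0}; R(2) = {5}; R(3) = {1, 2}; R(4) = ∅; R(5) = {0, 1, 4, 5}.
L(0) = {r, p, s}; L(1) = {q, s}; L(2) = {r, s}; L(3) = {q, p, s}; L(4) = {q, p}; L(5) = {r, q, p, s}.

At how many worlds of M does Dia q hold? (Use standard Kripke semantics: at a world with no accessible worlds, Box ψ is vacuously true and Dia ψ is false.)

4

Let φ = Dia q. Evaluate φ at each world:
  0 (successors {0, 4}): φ is true.
  1 (successors {0}): φ is false.
  2 (successors {5}): φ is true.
  3 (successors {1, 2}): φ is true.
  4 (successors ∅): φ is false.
  5 (successors {0, 1, 4, 5}): φ is true.
For instance, at 0:
  At 0: Dia q requires q at some successor in {0, 4}.
    q holds at 4, so Dia q is true at 0.
Satisfying worlds: {0, 2, 3, 5}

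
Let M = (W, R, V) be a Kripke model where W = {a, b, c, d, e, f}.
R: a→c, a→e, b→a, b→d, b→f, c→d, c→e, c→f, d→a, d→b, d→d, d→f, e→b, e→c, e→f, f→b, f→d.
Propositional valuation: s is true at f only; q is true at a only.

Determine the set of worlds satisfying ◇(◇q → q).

a, b, c, d, e

Let φ = ◇(◇q → q). Evaluate φ at each world:
  a (successors {c, e}): φ is true.
  b (successors {a, d, f}): φ is true.
  c (successors {d, e, f}): φ is true.
  d (successors {a, b, d, f}): φ is true.
  e (successors {b, c, f}): φ is true.
  f (successors {b, d}): φ is false.
For instance, at f:
  At f: ◇(◇q → q) requires ◇q → q at some successor in {b, d}.
    At b: ◇q → q is false.
    At d: ◇q → q is false.
  So ◇(◇q → q) is false at f.
Satisfying worlds: {a, b, c, d, e}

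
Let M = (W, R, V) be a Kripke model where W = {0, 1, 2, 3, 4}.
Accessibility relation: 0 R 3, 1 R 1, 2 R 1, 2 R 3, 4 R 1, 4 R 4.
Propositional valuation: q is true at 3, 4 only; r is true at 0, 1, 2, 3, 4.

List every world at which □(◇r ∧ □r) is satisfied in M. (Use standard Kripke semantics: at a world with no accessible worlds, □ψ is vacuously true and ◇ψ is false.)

1, 3, 4

Let φ = □(◇r ∧ □r). Evaluate φ at each world:
  0 (successors {3}): φ is false.
  1 (successors {1}): φ is true.
  2 (successors {1, 3}): φ is false.
  3 (successors ∅): φ is true.
  4 (successors {1, 4}): φ is true.
For instance, at 1:
  At 1: □(◇r ∧ □r) requires ◇r ∧ □r at every successor {1}.
      At 1: ◇r is true, □r is true, so ◇r ∧ □r is true.
  So □(◇r ∧ □r) is true at 1.
Satisfying worlds: {1, 3, 4}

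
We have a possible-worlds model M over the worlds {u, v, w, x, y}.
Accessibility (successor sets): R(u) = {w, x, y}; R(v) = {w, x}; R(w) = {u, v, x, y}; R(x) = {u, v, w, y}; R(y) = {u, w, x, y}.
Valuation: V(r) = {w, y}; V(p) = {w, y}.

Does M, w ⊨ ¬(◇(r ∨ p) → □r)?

Recall that □ψ holds at a world iff ψ holds at every accessible world, and ◇ψ holds iff ψ holds at some accessible world.
At w: ◇(r ∨ p) → □r is false, so ¬(◇(r ∨ p) → □r) is true.
  At w: ◇(r ∨ p) is true, □r is false, so ◇(r ∨ p) → □r is false.
    At w: ◇(r ∨ p) requires r ∨ p at some successor in {u, v, x, y}.
      r ∨ p holds at y, so ◇(r ∨ p) is true at w.
    At w: □r requires r at every successor {u, v, x, y}.
      r fails at u, so □r is false at w.

Yes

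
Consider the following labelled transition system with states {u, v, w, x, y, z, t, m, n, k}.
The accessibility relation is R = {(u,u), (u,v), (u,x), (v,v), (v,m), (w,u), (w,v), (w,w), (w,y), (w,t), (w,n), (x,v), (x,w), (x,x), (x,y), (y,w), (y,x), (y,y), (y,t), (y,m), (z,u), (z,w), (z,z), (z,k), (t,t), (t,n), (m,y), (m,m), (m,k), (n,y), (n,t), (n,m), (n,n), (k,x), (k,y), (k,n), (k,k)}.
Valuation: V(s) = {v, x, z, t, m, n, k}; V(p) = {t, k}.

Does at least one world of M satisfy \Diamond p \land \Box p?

No

Recall that \Box ψ holds at a world iff ψ holds at every accessible world, and \Diamond ψ holds iff ψ holds at some accessible world.
Let φ = \Diamond p \land \Box p. Evaluate φ at each world:
  u (successors {u, v, x}): φ is false.
  v (successors {v, m}): φ is false.
  w (successors {u, v, w, y, t, n}): φ is false.
  x (successors {v, w, x, y}): φ is false.
  y (successors {w, x, y, t, m}): φ is false.
  z (successors {u, w, z, k}): φ is false.
  t (successors {t, n}): φ is false.
  m (successors {y, m, k}): φ is false.
  n (successors {y, t, m, n}): φ is false.
  k (successors {x, y, n, k}): φ is false.
For instance, at u:
  At u: \Diamond p is false, \Box p is false, so \Diamond p \land \Box p is false.
    At u: \Diamond p requires p at some successor in {u, v, x}.
      At u: p is false.
      At v: p is false.
      At x: p is false.
    So \Diamond p is false at u.
    At u: \Box p requires p at every successor {u, v, x}.
      p fails at u, so \Box p is false at u.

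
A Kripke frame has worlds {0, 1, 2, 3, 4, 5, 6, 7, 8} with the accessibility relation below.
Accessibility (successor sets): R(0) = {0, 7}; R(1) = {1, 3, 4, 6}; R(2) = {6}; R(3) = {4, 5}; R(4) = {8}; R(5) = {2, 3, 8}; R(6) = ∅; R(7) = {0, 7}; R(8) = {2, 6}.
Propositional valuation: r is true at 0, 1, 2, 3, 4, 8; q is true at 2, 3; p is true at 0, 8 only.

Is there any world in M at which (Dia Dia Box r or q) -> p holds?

Yes

Recall that Box ψ holds at a world iff ψ holds at every accessible world, and Dia ψ holds iff ψ holds at some accessible world.
Let φ = (Dia Dia Box r or q) -> p. Evaluate φ at each world:
  0 (successors {0, 7}): φ is true.
  1 (successors {1, 3, 4, 6}): φ is false.
  2 (successors {6}): φ is false.
  3 (successors {4, 5}): φ is false.
  4 (successors {8}): φ is false.
  5 (successors {2, 3, 8}): φ is false.
  6 (successors ∅): φ is true.
  7 (successors {0, 7}): φ is true.
  8 (successors {2, 6}): φ is true.
Detail at 0 (witness):
  At 0: Dia Dia Box r or q is false, p is true, so (Dia Dia Box r or q) -> p is true.
    At 0: Dia Dia Box r is false, q is false, so Dia Dia Box r or q is false.
      At 0: Dia Dia Box r requires Dia Box r at some successor in {0, 7}.
        At 0: Dia Box r is false.
        At 7: Dia Box r is false.
      So Dia Dia Box r is false at 0.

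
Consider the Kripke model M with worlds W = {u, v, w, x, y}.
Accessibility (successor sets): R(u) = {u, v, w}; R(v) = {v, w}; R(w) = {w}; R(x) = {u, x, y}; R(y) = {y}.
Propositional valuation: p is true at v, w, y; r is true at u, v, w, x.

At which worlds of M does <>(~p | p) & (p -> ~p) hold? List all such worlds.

u, x

Let φ = <>(~p | p) & (p -> ~p). Evaluate φ at each world:
  u (successors {u, v, w}): φ is true.
  v (successors {v, w}): φ is false.
  w (successors {w}): φ is false.
  x (successors {u, x, y}): φ is true.
  y (successors {y}): φ is false.
For instance, at w:
  At w: <>(~p | p) is true, p -> ~p is false, so <>(~p | p) & (p -> ~p) is false.
    At w: <>(~p | p) requires ~p | p at some successor in {w}.
      ~p | p holds at w, so <>(~p | p) is true at w.
Satisfying worlds: {u, x}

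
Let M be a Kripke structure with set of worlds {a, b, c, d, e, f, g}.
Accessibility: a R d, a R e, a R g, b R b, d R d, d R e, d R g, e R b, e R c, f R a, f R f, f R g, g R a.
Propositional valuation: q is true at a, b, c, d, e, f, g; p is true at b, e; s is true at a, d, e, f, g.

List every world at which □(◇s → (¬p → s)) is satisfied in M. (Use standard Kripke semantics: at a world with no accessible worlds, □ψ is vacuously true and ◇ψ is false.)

Recall that □ψ holds at a world iff ψ holds at every accessible world, and ◇ψ holds iff ψ holds at some accessible world.
Let φ = □(◇s → (¬p → s)). Evaluate φ at each world:
  a (successors {d, e, g}): φ is true.
  b (successors {b}): φ is true.
  c (successors ∅): φ is true.
  d (successors {d, e, g}): φ is true.
  e (successors {b, c}): φ is true.
  f (successors {a, f, g}): φ is true.
  g (successors {a}): φ is true.
For instance, at e:
  At e: □(◇s → (¬p → s)) requires ◇s → (¬p → s) at every successor {b, c}.
      At b: ◇s is false, ¬p → s is true, so ◇s → (¬p → s) is true.
      At c: ◇s is false, ¬p → s is false, so ◇s → (¬p → s) is true.
  So □(◇s → (¬p → s)) is true at e.
Satisfying worlds: {a, b, c, d, e, f, g}

a, b, c, d, e, f, g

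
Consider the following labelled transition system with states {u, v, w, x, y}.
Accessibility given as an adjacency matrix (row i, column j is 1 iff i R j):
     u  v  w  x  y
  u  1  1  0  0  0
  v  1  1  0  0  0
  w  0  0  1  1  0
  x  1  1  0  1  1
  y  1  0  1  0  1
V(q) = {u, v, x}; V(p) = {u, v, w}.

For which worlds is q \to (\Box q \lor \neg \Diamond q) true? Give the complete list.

u, v, w, y

Let φ = q \to (\Box q \lor \neg \Diamond q). Evaluate φ at each world:
  u (successors {u, v}): φ is true.
  v (successors {u, v}): φ is true.
  w (successors {w, x}): φ is true.
  x (successors {u, v, x, y}): φ is false.
  y (successors {u, w, y}): φ is true.
For instance, at v:
  At v: q is true, \Box q \lor \neg \Diamond q is true, so q \to (\Box q \lor \neg \Diamond q) is true.
    At v: \Box q is true, \neg \Diamond q is false, so \Box q \lor \neg \Diamond q is true.
      At v: \Box q requires q at every successor {u, v}.
        At u: q is true.
        At v: q is true.
      So \Box q is true at v.
      At v: \Diamond q is true, so \neg \Diamond q is false.
Satisfying worlds: {u, v, w, y}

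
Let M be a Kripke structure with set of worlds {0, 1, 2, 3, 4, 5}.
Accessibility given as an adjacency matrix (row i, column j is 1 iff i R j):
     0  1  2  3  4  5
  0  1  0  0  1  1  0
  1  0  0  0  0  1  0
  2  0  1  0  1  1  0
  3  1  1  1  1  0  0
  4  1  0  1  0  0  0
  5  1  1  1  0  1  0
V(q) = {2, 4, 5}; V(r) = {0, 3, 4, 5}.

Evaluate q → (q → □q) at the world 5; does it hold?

No

At 5: q is true, q → □q is false, so q → (q → □q) is false.
  At 5: q is true, □q is false, so q → □q is false.
    At 5: □q requires q at every successor {0, 1, 2, 4}.
      q fails at 0, so □q is false at 5.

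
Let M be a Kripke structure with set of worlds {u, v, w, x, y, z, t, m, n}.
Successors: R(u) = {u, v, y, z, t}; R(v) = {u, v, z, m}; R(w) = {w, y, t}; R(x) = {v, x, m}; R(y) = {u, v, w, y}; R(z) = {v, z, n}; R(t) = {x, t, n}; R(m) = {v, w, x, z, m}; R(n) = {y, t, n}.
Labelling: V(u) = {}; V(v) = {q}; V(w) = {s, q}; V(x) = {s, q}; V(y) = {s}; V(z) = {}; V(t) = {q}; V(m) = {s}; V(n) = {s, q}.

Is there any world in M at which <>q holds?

Yes

Let φ = <>q. Evaluate φ at each world:
  u (successors {u, v, y, z, t}): φ is true.
  v (successors {u, v, z, m}): φ is true.
  w (successors {w, y, t}): φ is true.
  x (successors {v, x, m}): φ is true.
  y (successors {u, v, w, y}): φ is true.
  z (successors {v, z, n}): φ is true.
  t (successors {x, t, n}): φ is true.
  m (successors {v, w, x, z, m}): φ is true.
  n (successors {y, t, n}): φ is true.
Detail at u (witness):
  At u: <>q requires q at some successor in {u, v, y, z, t}.
    q holds at v, so <>q is true at u.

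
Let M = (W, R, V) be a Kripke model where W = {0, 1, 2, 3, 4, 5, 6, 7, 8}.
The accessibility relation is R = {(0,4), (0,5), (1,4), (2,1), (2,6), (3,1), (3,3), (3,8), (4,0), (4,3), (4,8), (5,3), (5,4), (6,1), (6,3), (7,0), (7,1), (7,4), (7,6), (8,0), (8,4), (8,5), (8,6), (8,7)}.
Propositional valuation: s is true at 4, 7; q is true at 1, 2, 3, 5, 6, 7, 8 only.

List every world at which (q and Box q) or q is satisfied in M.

Recall that Box ψ holds at a world iff ψ holds at every accessible world, and Dia ψ holds iff ψ holds at some accessible world.
Let φ = (q and Box q) or q. Evaluate φ at each world:
  0 (successors {4, 5}): φ is false.
  1 (successors {4}): φ is true.
  2 (successors {1, 6}): φ is true.
  3 (successors {1, 3, 8}): φ is true.
  4 (successors {0, 3, 8}): φ is false.
  5 (successors {3, 4}): φ is true.
  6 (successors {1, 3}): φ is true.
  7 (successors {0, 1, 4, 6}): φ is true.
  8 (successors {0, 4, 5, 6, 7}): φ is true.
For instance, at 3:
  At 3: q and Box q is true, q is true, so (q and Box q) or q is true.
    At 3: q is true, Box q is true, so q and Box q is true.
      At 3: Box q requires q at every successor {1, 3, 8}.
        At 1: q is true.
        At 3: q is true.
        At 8: q is true.
      So Box q is true at 3.
Satisfying worlds: {1, 2, 3, 5, 6, 7, 8}

1, 2, 3, 5, 6, 7, 8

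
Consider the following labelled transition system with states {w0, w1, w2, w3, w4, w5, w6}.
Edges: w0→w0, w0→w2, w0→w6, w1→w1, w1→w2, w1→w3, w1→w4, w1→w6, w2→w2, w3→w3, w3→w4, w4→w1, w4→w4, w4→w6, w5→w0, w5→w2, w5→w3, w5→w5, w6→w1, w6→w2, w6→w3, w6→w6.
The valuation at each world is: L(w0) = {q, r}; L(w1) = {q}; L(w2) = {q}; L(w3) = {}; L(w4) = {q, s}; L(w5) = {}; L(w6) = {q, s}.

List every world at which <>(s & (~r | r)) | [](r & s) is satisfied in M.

Let φ = <>(s & (~r | r)) | [](r & s). Evaluate φ at each world:
  w0 (successors {w0, w2, w6}): φ is true.
  w1 (successors {w1, w2, w3, w4, w6}): φ is true.
  w2 (successors {w2}): φ is false.
  w3 (successors {w3, w4}): φ is true.
  w4 (successors {w1, w4, w6}): φ is true.
  w5 (successors {w0, w2, w3, w5}): φ is false.
  w6 (successors {w1, w2, w3, w6}): φ is true.
For instance, at w6:
  At w6: <>(s & (~r | r)) is true, [](r & s) is false, so <>(s & (~r | r)) | [](r & s) is true.
    At w6: <>(s & (~r | r)) requires s & (~r | r) at some successor in {w1, w2, w3, w6}.
      s & (~r | r) holds at w6, so <>(s & (~r | r)) is true at w6.
    At w6: [](r & s) requires r & s at every successor {w1, w2, w3, w6}.
      r & s fails at w1, so [](r & s) is false at w6.
Satisfying worlds: {w0, w1, w3, w4, w6}

w0, w1, w3, w4, w6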